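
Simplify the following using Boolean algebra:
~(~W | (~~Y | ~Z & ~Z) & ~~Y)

W & ~Y

~(~W | (~~Y | ~Z & ~Z) & ~~Y)
= ~(~W | (~~Y | ~Z) & ~~Y)   — idempotence
= ~(~W | ~~Y)   — absorption
= W & ~Y   — De Morgan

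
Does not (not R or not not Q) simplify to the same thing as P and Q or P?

E1: not (not R or not not Q)
    = R and not Q   (De Morgan)
E2: P and Q or P
    = P   (absorption)
These differ: at P=1, Q=1, R=0, E1 = 0 but E2 = 1.

No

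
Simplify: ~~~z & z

~~~z & z
= ~z & z
= 0

0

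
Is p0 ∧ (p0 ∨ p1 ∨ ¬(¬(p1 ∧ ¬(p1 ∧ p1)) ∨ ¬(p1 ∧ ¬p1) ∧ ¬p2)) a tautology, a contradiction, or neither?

neither

p0 ∧ (p0 ∨ p1 ∨ ¬(¬(p1 ∧ ¬(p1 ∧ p1)) ∨ ¬(p1 ∧ ¬p1) ∧ ¬p2))
= p0 ∧ (p0 ∨ p1 ∨ ¬(¬(p1 ∧ ¬p1) ∨ ¬(p1 ∧ ¬p1) ∧ ¬p2))   — idempotence
= p0 ∧ (p0 ∨ p1 ∨ ¬¬(p1 ∧ ¬p1))   — absorption
= p0 ∧ (p0 ∨ p1 ∨ p1 ∧ ¬p1)   — double negation
= p0 ∧ (p0 ∨ p1)   — complement / identity
= p0   — absorption
This depends on p0, so it is not a constant.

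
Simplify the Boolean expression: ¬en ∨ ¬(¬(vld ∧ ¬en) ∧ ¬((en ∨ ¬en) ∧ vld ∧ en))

¬en ∨ vld

¬en ∨ ¬(¬(vld ∧ ¬en) ∧ ¬((en ∨ ¬en) ∧ vld ∧ en))
= ¬en ∨ ¬(¬(vld ∧ ¬en) ∧ ¬(vld ∧ en))
= ¬en ∨ vld ∧ ¬en ∨ vld ∧ en
= ¬en ∨ vld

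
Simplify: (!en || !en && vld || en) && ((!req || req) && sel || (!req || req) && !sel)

(!en || !en && vld || en) && ((!req || req) && sel || (!req || req) && !sel)
= (!en || en) && ((!req || req) && sel || (!req || req) && !sel)   [absorption]
= (!en || en) && (!req || req)   [distribution]
= !en || en   [complement / identity]
= true   [complement]

true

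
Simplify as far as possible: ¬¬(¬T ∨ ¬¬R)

¬¬(¬T ∨ ¬¬R)
= ¬T ∨ ¬¬R   [double negation]
= ¬T ∨ R   [double negation]

¬T ∨ R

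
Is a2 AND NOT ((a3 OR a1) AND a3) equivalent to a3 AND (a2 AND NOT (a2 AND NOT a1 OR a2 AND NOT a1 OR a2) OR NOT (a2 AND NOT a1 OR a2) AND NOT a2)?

E1: a2 AND NOT ((a3 OR a1) AND a3)
    = a2 AND NOT a3
E2: a3 AND (a2 AND NOT (a2 AND NOT a1 OR a2 AND NOT a1 OR a2) OR NOT (a2 AND NOT a1 OR a2) AND NOT a2)
    = a3 AND (a2 AND NOT (a2 AND NOT a1 OR a2) OR NOT (a2 AND NOT a1 OR a2) AND NOT a2)
    = a3 AND NOT (a2 AND NOT a1 OR a2)
    = a3 AND NOT a2
These differ: at a1=0, a2=0, a3=1, E1 = 0 but E2 = 1.

No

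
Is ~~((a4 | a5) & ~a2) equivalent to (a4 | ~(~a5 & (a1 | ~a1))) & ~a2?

Yes

E1: ~~((a4 | a5) & ~a2)
    = (a4 | a5) & ~a2   [double negation]
E2: (a4 | ~(~a5 & (a1 | ~a1))) & ~a2
    = (a4 | ~~a5) & ~a2   [complement / identity]
    = (a4 | a5) & ~a2   [double negation]
Both reduce to (a4 | a5) & ~a2, so they are equivalent.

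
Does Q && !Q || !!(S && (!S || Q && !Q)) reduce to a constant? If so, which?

yes, False

Q && !Q || !!(S && (!S || Q && !Q))
= Q && !Q || !!(S && !S)
= Q && !Q || S && !S
= S && !S
= false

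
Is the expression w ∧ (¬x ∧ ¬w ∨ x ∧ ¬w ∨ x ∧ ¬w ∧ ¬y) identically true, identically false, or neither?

w ∧ (¬x ∧ ¬w ∨ x ∧ ¬w ∨ x ∧ ¬w ∧ ¬y)
= w ∧ (¬x ∧ ¬w ∨ x ∧ ¬w)
= w ∧ ¬w
= False

identically false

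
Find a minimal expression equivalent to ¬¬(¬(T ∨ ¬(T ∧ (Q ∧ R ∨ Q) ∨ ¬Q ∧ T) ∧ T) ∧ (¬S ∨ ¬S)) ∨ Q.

¬¬(¬(T ∨ ¬(T ∧ (Q ∧ R ∨ Q) ∨ ¬Q ∧ T) ∧ T) ∧ (¬S ∨ ¬S)) ∨ Q
= ¬¬(¬(T ∨ ¬(T ∧ Q ∨ ¬Q ∧ T) ∧ T) ∧ (¬S ∨ ¬S)) ∨ Q   — absorption
= ¬(T ∨ ¬(T ∧ Q ∨ ¬Q ∧ T) ∧ T) ∧ (¬S ∨ ¬S) ∨ Q   — double negation
= ¬(T ∨ ¬T ∧ T) ∧ (¬S ∨ ¬S) ∨ Q   — distribution
= ¬T ∧ (¬S ∨ ¬S) ∨ Q   — complement / identity
= ¬T ∧ ¬S ∨ Q   — idempotence

¬T ∧ ¬S ∨ Q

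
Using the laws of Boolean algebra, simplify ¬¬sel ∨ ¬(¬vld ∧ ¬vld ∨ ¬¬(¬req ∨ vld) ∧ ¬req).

sel ∨ vld ∧ req

¬¬sel ∨ ¬(¬vld ∧ ¬vld ∨ ¬¬(¬req ∨ vld) ∧ ¬req)
= ¬¬sel ∨ ¬(¬vld ∧ ¬vld ∨ (¬req ∨ vld) ∧ ¬req)   — double negation
= ¬¬sel ∨ ¬(¬vld ∨ (¬req ∨ vld) ∧ ¬req)   — idempotence
= sel ∨ ¬(¬vld ∨ (¬req ∨ vld) ∧ ¬req)   — double negation
= sel ∨ ¬(¬vld ∨ ¬req)   — absorption
= sel ∨ vld ∧ req   — De Morgan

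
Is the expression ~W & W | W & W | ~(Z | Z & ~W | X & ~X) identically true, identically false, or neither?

~W & W | W & W | ~(Z | Z & ~W | X & ~X)
= ~W & W | W & W | ~(Z | X & ~X)   [absorption]
= ~W & W | W & W | ~Z   [complement / identity]
= W | ~Z   [distribution]
This depends on W, Z, so it is not a constant.

neither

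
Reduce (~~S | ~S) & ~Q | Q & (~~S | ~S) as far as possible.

1

(~~S | ~S) & ~Q | Q & (~~S | ~S)
= ~~S | ~S   [distribution]
= S | ~S   [double negation]
= 1   [complement]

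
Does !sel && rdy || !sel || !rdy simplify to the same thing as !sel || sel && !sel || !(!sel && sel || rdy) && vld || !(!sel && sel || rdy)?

Yes

E1: !sel && rdy || !sel || !rdy
    = !sel || !rdy   (absorption)
E2: !sel || sel && !sel || !(!sel && sel || rdy) && vld || !(!sel && sel || rdy)
    = !sel || !(!sel && sel || rdy) && vld || !(!sel && sel || rdy)   (complement / identity)
    = !sel || !(!sel && sel || rdy)   (absorption)
    = !sel || !rdy   (complement / identity)
Both reduce to !sel || !rdy, so they are equivalent.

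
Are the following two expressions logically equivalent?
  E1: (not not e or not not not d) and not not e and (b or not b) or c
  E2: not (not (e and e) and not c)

E1: (not not e or not not not d) and not not e and (b or not b) or c
    = (not not e or not d) and not not e and (b or not b) or c
    = (not not e or not d) and not not e or c
    = not not e or c
    = e or c
E2: not (not (e and e) and not c)
    = e and e or c
    = e or c
Both reduce to e or c, so they are equivalent.

Yes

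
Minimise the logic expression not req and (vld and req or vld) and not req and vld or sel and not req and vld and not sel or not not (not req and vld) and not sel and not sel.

not req and (vld and req or vld) and not req and vld or sel and not req and vld and not sel or not not (not req and vld) and not sel and not sel
= not req and (vld and req or vld) and not req and vld or sel and not req and vld and not sel or not req and vld and not sel and not sel   — double negation
= not req and (vld and req or vld) and not req and vld or not req and vld and not sel   — distribution
= not req and vld and not req and vld or not req and vld and not sel   — absorption
= not req and vld or not req and vld and not sel   — idempotence
= not req and vld   — absorption

not req and vld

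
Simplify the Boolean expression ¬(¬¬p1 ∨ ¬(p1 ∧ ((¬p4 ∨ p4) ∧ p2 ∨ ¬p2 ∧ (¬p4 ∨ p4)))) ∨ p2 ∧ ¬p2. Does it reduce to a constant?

¬(¬¬p1 ∨ ¬(p1 ∧ ((¬p4 ∨ p4) ∧ p2 ∨ ¬p2 ∧ (¬p4 ∨ p4)))) ∨ p2 ∧ ¬p2
= ¬p1 ∧ p1 ∧ ((¬p4 ∨ p4) ∧ p2 ∨ ¬p2 ∧ (¬p4 ∨ p4)) ∨ p2 ∧ ¬p2   (De Morgan)
= ¬p1 ∧ p1 ∧ (¬p4 ∨ p4) ∨ p2 ∧ ¬p2   (distribution)
= ¬p1 ∧ p1 ∨ p2 ∧ ¬p2   (complement / identity)
= p2 ∧ ¬p2   (complement / identity)
= False   (complement)

False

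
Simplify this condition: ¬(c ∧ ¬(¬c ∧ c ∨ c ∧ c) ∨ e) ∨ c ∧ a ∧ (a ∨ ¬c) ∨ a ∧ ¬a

¬e ∨ c ∧ a

¬(c ∧ ¬(¬c ∧ c ∨ c ∧ c) ∨ e) ∨ c ∧ a ∧ (a ∨ ¬c) ∨ a ∧ ¬a
= ¬(c ∧ ¬(¬c ∧ c ∨ c ∧ c) ∨ e) ∨ c ∧ a ∨ a ∧ ¬a
= ¬(c ∧ ¬c ∨ e) ∨ c ∧ a ∨ a ∧ ¬a
= ¬e ∨ c ∧ a ∨ a ∧ ¬a
= ¬e ∨ c ∧ a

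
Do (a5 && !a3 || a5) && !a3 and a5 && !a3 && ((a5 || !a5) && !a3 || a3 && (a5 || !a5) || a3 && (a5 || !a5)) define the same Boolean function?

E1: (a5 && !a3 || a5) && !a3
    = a5 && !a3   [absorption]
E2: a5 && !a3 && ((a5 || !a5) && !a3 || a3 && (a5 || !a5) || a3 && (a5 || !a5))
    = a5 && !a3 && ((a5 || !a5) && !a3 || a3 && (a5 || !a5))   [idempotence]
    = a5 && !a3 && (a5 || !a5)   [distribution]
    = a5 && !a3   [complement / identity]
Both reduce to a5 && !a3, so they are equivalent.

Yes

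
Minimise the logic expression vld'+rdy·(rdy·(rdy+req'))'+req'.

vld'+rdy·(rdy·(rdy+req'))'+req'
= vld'+rdy·rdy'+req'   [absorption]
= vld'+req'   [complement / identity]

vld'+req'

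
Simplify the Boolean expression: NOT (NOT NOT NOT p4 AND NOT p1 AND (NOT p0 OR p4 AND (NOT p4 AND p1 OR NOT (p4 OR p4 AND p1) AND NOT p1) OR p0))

NOT (NOT NOT NOT p4 AND NOT p1 AND (NOT p0 OR p4 AND (NOT p4 AND p1 OR NOT (p4 OR p4 AND p1) AND NOT p1) OR p0))
= NOT (NOT NOT NOT p4 AND NOT p1 AND (NOT p0 OR p4 AND (NOT p4 AND p1 OR NOT p4 AND NOT p1) OR p0))   [absorption]
= NOT (NOT NOT NOT p4 AND NOT p1 AND (NOT p0 OR p4 AND NOT p4 OR p0))   [distribution]
= NOT (NOT p4 AND NOT p1 AND (NOT p0 OR p4 AND NOT p4 OR p0))   [double negation]
= NOT (NOT p4 AND NOT p1 AND (NOT p0 OR p0))   [complement / identity]
= NOT (NOT p4 AND NOT p1)   [complement / identity]
= p4 OR p1   [De Morgan]

p4 OR p1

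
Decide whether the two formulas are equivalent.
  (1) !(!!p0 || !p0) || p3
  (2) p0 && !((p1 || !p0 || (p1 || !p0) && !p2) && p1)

No

E1: !(!!p0 || !p0) || p3
    = !p0 && p0 || p3   — De Morgan
    = p3   — complement / identity
E2: p0 && !((p1 || !p0 || (p1 || !p0) && !p2) && p1)
    = p0 && !((p1 || !p0) && p1)   — absorption
    = p0 && !p1   — absorption
These differ: at p0=0, p1=0, p2=1, p3=1, E1 = 1 but E2 = 0.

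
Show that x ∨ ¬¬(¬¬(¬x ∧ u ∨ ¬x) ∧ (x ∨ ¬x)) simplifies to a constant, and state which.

True

x ∨ ¬¬(¬¬(¬x ∧ u ∨ ¬x) ∧ (x ∨ ¬x))
= x ∨ ¬¬(¬¬¬x ∧ (x ∨ ¬x))   (absorption)
= x ∨ ¬¬¬¬¬x   (complement / identity)
= x ∨ ¬¬¬x   (double negation)
= x ∨ ¬x   (double negation)
= True   (complement)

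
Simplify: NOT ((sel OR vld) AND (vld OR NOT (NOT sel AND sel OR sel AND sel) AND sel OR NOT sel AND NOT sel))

NOT ((sel OR vld) AND (vld OR NOT (NOT sel AND sel OR sel AND sel) AND sel OR NOT sel AND NOT sel))
= NOT ((sel OR vld) AND (vld OR NOT sel AND sel OR NOT sel AND NOT sel))   [distribution]
= NOT (sel AND (NOT sel AND sel OR NOT sel AND NOT sel) OR vld)   [distribution]
= NOT (sel AND NOT sel OR vld)   [distribution]
= NOT vld   [complement / identity]

NOT vld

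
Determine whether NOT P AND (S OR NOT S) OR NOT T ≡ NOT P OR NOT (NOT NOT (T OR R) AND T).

Yes

E1: NOT P AND (S OR NOT S) OR NOT T
    = NOT P OR NOT T   [complement / identity]
E2: NOT P OR NOT (NOT NOT (T OR R) AND T)
    = NOT P OR NOT ((T OR R) AND T)   [double negation]
    = NOT P OR NOT T   [absorption]
Both reduce to NOT P OR NOT T, so they are equivalent.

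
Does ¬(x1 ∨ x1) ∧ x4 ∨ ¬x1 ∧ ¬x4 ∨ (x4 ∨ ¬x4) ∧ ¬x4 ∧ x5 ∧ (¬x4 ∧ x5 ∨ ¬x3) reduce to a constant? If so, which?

no

¬(x1 ∨ x1) ∧ x4 ∨ ¬x1 ∧ ¬x4 ∨ (x4 ∨ ¬x4) ∧ ¬x4 ∧ x5 ∧ (¬x4 ∧ x5 ∨ ¬x3)
= ¬(x1 ∨ x1) ∧ x4 ∨ ¬x1 ∧ ¬x4 ∨ ¬x4 ∧ x5 ∧ (¬x4 ∧ x5 ∨ ¬x3)   — complement / identity
= ¬x1 ∧ x4 ∨ ¬x1 ∧ ¬x4 ∨ ¬x4 ∧ x5 ∧ (¬x4 ∧ x5 ∨ ¬x3)   — idempotence
= ¬x1 ∨ ¬x4 ∧ x5 ∧ (¬x4 ∧ x5 ∨ ¬x3)   — distribution
= ¬x1 ∨ ¬x4 ∧ x5   — absorption
This depends on x1, x4, x5, so it is not a constant.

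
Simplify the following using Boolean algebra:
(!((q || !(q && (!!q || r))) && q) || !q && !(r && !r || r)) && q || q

(!((q || !(q && (!!q || r))) && q) || !q && !(r && !r || r)) && q || q
= (!((q || !(q && (q || r))) && q) || !q && !(r && !r || r)) && q || q   [double negation]
= (!((q || !(q && (q || r))) && q) || !q && !r) && q || q   [complement / identity]
= (!((q || !q) && q) || !q && !r) && q || q   [absorption]
= (!q || !q && !r) && q || q   [complement / identity]
= !q && q || q   [absorption]
= q   [complement / identity]

q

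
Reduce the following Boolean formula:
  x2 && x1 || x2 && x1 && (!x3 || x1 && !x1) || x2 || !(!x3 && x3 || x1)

x2 || !x1

x2 && x1 || x2 && x1 && (!x3 || x1 && !x1) || x2 || !(!x3 && x3 || x1)
= x2 && x1 || x2 && x1 && !x3 || x2 || !(!x3 && x3 || x1)   [complement / identity]
= x2 && x1 || x2 && x1 && !x3 || x2 || !x1   [complement / identity]
= x2 && x1 || x2 || !x1   [absorption]
= x2 || !x1   [absorption]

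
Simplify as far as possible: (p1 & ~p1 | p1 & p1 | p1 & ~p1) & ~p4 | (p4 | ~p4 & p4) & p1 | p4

(p1 & ~p1 | p1 & p1 | p1 & ~p1) & ~p4 | (p4 | ~p4 & p4) & p1 | p4
= (p1 & ~p1 | p1 & p1 | p1 & ~p1) & ~p4 | p4 & p1 | p4   (complement / identity)
= (p1 & ~p1 | p1 & p1) & ~p4 | p4 & p1 | p4   (complement / identity)
= p1 & ~p4 | p4 & p1 | p4   (distribution)
= p1 | p4   (distribution)

p1 | p4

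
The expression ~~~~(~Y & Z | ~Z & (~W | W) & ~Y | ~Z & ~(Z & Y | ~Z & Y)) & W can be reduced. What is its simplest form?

~~~~(~Y & Z | ~Z & (~W | W) & ~Y | ~Z & ~(Z & Y | ~Z & Y)) & W
= ~~~~(~Y & Z | ~Z & ~Y | ~Z & ~(Z & Y | ~Z & Y)) & W   (complement / identity)
= ~~~~(~Y & Z | ~Z & ~Y | ~Z & ~Y) & W   (distribution)
= ~~~~(~Y & Z | ~Z & ~Y) & W   (idempotence)
= ~~~~~Y & W   (distribution)
= ~~~Y & W   (double negation)
= ~Y & W   (double negation)

~Y & W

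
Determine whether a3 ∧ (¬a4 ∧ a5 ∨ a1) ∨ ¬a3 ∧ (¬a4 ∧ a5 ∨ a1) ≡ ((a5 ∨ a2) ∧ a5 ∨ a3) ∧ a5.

E1: a3 ∧ (¬a4 ∧ a5 ∨ a1) ∨ ¬a3 ∧ (¬a4 ∧ a5 ∨ a1)
    = ¬a4 ∧ a5 ∨ a1   — distribution
E2: ((a5 ∨ a2) ∧ a5 ∨ a3) ∧ a5
    = (a5 ∨ a3) ∧ a5   — absorption
    = a5   — absorption
These differ: at a1=0, a2=1, a3=1, a4=1, a5=1, E1 = 0 but E2 = 1.

No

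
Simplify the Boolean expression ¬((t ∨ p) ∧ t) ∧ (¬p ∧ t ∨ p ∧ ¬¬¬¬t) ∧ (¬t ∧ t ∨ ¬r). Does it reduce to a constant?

¬((t ∨ p) ∧ t) ∧ (¬p ∧ t ∨ p ∧ ¬¬¬¬t) ∧ (¬t ∧ t ∨ ¬r)
= ¬((t ∨ p) ∧ t) ∧ (¬p ∧ t ∨ p ∧ ¬¬t) ∧ (¬t ∧ t ∨ ¬r)   — double negation
= ¬((t ∨ p) ∧ t) ∧ (¬p ∧ t ∨ p ∧ t) ∧ (¬t ∧ t ∨ ¬r)   — double negation
= ¬t ∧ (¬p ∧ t ∨ p ∧ t) ∧ (¬t ∧ t ∨ ¬r)   — absorption
= ¬t ∧ t ∧ (¬t ∧ t ∨ ¬r)   — distribution
= ¬t ∧ t   — absorption
= False   — complement

False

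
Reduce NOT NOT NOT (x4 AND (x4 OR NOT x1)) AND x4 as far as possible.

FALSE

NOT NOT NOT (x4 AND (x4 OR NOT x1)) AND x4
= NOT NOT NOT x4 AND x4
= NOT x4 AND x4
= FALSE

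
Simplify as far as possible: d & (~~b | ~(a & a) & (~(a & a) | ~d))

d & (b | ~a)

d & (~~b | ~(a & a) & (~(a & a) | ~d))
= d & (~~b | ~(a & a))   [absorption]
= d & (~~b | ~a)   [idempotence]
= d & (b | ~a)   [double negation]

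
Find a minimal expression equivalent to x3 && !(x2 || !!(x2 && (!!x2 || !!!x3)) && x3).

x3 && !(x2 || !!(x2 && (!!x2 || !!!x3)) && x3)
= x3 && !(x2 || !!(x2 && (!!x2 || !x3)) && x3)   (double negation)
= x3 && !(x2 || !!(x2 && (x2 || !x3)) && x3)   (double negation)
= x3 && !(x2 || !!x2 && x3)   (absorption)
= x3 && !(x2 || x2 && x3)   (double negation)
= x3 && !x2   (absorption)

x3 && !x2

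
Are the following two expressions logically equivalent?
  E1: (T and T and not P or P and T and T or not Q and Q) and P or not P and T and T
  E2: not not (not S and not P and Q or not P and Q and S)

No

E1: (T and T and not P or P and T and T or not Q and Q) and P or not P and T and T
    = (T and T and not P or P and T and T) and P or not P and T and T   — complement / identity
    = T and T and P or not P and T and T   — distribution
    = T and T   — distribution
    = T   — idempotence
E2: not not (not S and not P and Q or not P and Q and S)
    = not S and not P and Q or not P and Q and S   — double negation
    = not P and Q   — distribution
These differ: at P=0, Q=0, S=0, T=1, E1 = 1 but E2 = 0.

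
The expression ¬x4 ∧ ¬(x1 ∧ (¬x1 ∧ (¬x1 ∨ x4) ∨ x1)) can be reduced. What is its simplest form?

¬x4 ∧ ¬(x1 ∧ (¬x1 ∧ (¬x1 ∨ x4) ∨ x1))
= ¬x4 ∧ ¬(x1 ∧ (¬x1 ∨ x1))   — absorption
= ¬x4 ∧ ¬x1   — complement / identity

¬x4 ∧ ¬x1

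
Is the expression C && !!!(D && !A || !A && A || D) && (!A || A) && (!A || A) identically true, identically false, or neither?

neither

C && !!!(D && !A || !A && A || D) && (!A || A) && (!A || A)
= C && !!!(D && !A || D) && (!A || A) && (!A || A)   — complement / identity
= C && !(D && !A || D) && (!A || A) && (!A || A)   — double negation
= C && !D && (!A || A) && (!A || A)   — absorption
= C && !D && (!A || A)   — idempotence
= C && !D   — complement / identity
This depends on C, D, so it is not a constant.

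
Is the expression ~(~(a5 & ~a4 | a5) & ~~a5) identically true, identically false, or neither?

identically true

~(~(a5 & ~a4 | a5) & ~~a5)
= a5 & ~a4 | a5 | ~a5
= a5 | ~a5
= 1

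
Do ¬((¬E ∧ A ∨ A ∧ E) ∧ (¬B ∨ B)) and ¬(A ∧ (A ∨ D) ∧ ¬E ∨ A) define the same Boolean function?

Yes

E1: ¬((¬E ∧ A ∨ A ∧ E) ∧ (¬B ∨ B))
    = ¬(A ∧ (¬B ∨ B))
    = ¬A
E2: ¬(A ∧ (A ∨ D) ∧ ¬E ∨ A)
    = ¬(A ∧ ¬E ∨ A)
    = ¬A
Both reduce to ¬A, so they are equivalent.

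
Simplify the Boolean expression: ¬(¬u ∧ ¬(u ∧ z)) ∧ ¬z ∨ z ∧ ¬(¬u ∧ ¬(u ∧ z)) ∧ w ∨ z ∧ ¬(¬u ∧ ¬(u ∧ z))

u

¬(¬u ∧ ¬(u ∧ z)) ∧ ¬z ∨ z ∧ ¬(¬u ∧ ¬(u ∧ z)) ∧ w ∨ z ∧ ¬(¬u ∧ ¬(u ∧ z))
= ¬(¬u ∧ ¬(u ∧ z)) ∧ ¬z ∨ z ∧ ¬(¬u ∧ ¬(u ∧ z))   [absorption]
= ¬(¬u ∧ ¬(u ∧ z))   [distribution]
= u ∨ u ∧ z   [De Morgan]
= u   [absorption]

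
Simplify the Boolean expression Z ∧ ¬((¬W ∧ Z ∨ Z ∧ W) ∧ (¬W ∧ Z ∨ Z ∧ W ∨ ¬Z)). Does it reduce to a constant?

Z ∧ ¬((¬W ∧ Z ∨ Z ∧ W) ∧ (¬W ∧ Z ∨ Z ∧ W ∨ ¬Z))
= Z ∧ ¬(¬W ∧ Z ∨ Z ∧ W)   (absorption)
= Z ∧ ¬Z   (distribution)
= False   (complement)

False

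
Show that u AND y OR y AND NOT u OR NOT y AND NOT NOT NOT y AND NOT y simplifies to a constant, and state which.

u AND y OR y AND NOT u OR NOT y AND NOT NOT NOT y AND NOT y
= y OR NOT y AND NOT NOT NOT y AND NOT y   (distribution)
= y OR NOT y AND NOT y AND NOT y   (double negation)
= y OR NOT y AND NOT y   (idempotence)
= y OR NOT y   (idempotence)
= TRUE   (complement)

TRUE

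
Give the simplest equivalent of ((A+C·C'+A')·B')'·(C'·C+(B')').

B

((A+C·C'+A')·B')'·(C'·C+(B')')
= ((A+A')·B')'·(C'·C+(B')')
= ((A+A')·B')'·(B')'
= (B')'·(B')'
= (B')'
= B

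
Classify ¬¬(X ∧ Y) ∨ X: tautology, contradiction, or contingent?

contingent

¬¬(X ∧ Y) ∨ X
= X ∧ Y ∨ X   (double negation)
= X   (absorption)
This depends on X, so it is not a constant.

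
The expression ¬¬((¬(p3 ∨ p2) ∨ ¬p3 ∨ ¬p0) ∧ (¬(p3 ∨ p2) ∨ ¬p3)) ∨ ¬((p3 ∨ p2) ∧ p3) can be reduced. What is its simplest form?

¬p3

¬¬((¬(p3 ∨ p2) ∨ ¬p3 ∨ ¬p0) ∧ (¬(p3 ∨ p2) ∨ ¬p3)) ∨ ¬((p3 ∨ p2) ∧ p3)
= ¬¬(¬(p3 ∨ p2) ∨ ¬p3) ∨ ¬((p3 ∨ p2) ∧ p3)   (absorption)
= ¬((p3 ∨ p2) ∧ p3) ∨ ¬((p3 ∨ p2) ∧ p3)   (De Morgan)
= ¬((p3 ∨ p2) ∧ p3)   (idempotence)
= ¬p3   (absorption)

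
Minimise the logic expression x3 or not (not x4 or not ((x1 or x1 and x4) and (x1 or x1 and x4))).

x3 or x4 and x1

x3 or not (not x4 or not ((x1 or x1 and x4) and (x1 or x1 and x4)))
= x3 or not (not x4 or not (x1 or x1 and x4))   [idempotence]
= x3 or not (not x4 or not x1)   [absorption]
= x3 or x4 and x1   [De Morgan]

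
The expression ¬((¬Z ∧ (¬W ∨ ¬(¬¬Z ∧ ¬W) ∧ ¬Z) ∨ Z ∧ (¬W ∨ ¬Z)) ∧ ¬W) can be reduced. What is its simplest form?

W

¬((¬Z ∧ (¬W ∨ ¬(¬¬Z ∧ ¬W) ∧ ¬Z) ∨ Z ∧ (¬W ∨ ¬Z)) ∧ ¬W)
= ¬((¬Z ∧ (¬W ∨ (¬Z ∨ W) ∧ ¬Z) ∨ Z ∧ (¬W ∨ ¬Z)) ∧ ¬W)   (De Morgan)
= ¬((¬Z ∧ (¬W ∨ ¬Z) ∨ Z ∧ (¬W ∨ ¬Z)) ∧ ¬W)   (absorption)
= ¬((¬W ∨ ¬Z) ∧ ¬W)   (distribution)
= ¬¬W   (absorption)
= W   (double negation)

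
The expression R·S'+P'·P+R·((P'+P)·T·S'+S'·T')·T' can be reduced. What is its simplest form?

R·S'+P'·P+R·((P'+P)·T·S'+S'·T')·T'
= R·S'+R·((P'+P)·T·S'+S'·T')·T'   — complement / identity
= R·S'+R·(T·S'+S'·T')·T'   — complement / identity
= R·S'+R·S'·T'   — distribution
= R·S'   — absorption

R·S'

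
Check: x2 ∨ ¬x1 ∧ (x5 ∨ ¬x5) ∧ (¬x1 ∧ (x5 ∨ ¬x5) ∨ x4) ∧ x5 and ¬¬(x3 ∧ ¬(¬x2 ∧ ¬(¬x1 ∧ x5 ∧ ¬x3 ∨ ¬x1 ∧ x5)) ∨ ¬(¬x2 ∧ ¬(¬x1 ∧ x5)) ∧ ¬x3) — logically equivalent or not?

Yes

E1: x2 ∨ ¬x1 ∧ (x5 ∨ ¬x5) ∧ (¬x1 ∧ (x5 ∨ ¬x5) ∨ x4) ∧ x5
    = x2 ∨ ¬x1 ∧ (x5 ∨ ¬x5) ∧ x5   (absorption)
    = x2 ∨ ¬x1 ∧ x5   (complement / identity)
E2: ¬¬(x3 ∧ ¬(¬x2 ∧ ¬(¬x1 ∧ x5 ∧ ¬x3 ∨ ¬x1 ∧ x5)) ∨ ¬(¬x2 ∧ ¬(¬x1 ∧ x5)) ∧ ¬x3)
    = ¬¬(x3 ∧ ¬(¬x2 ∧ ¬(¬x1 ∧ x5)) ∨ ¬(¬x2 ∧ ¬(¬x1 ∧ x5)) ∧ ¬x3)   (absorption)
    = x3 ∧ ¬(¬x2 ∧ ¬(¬x1 ∧ x5)) ∨ ¬(¬x2 ∧ ¬(¬x1 ∧ x5)) ∧ ¬x3   (double negation)
    = ¬(¬x2 ∧ ¬(¬x1 ∧ x5))   (distribution)
    = x2 ∨ ¬x1 ∧ x5   (De Morgan)
Both reduce to x2 ∨ ¬x1 ∧ x5, so they are equivalent.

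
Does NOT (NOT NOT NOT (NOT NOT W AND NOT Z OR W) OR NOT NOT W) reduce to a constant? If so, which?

yes, False

NOT (NOT NOT NOT (NOT NOT W AND NOT Z OR W) OR NOT NOT W)
= NOT (NOT (NOT NOT W AND NOT Z OR W) OR NOT NOT W)   — double negation
= NOT (NOT (W AND NOT Z OR W) OR NOT NOT W)   — double negation
= (W AND NOT Z OR W) AND NOT W   — De Morgan
= W AND NOT W   — absorption
= FALSE   — complement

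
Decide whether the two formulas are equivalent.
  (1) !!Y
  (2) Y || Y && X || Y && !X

E1: !!Y
    = Y   (double negation)
E2: Y || Y && X || Y && !X
    = Y || Y   (distribution)
    = Y   (idempotence)
Both reduce to Y, so they are equivalent.

Yes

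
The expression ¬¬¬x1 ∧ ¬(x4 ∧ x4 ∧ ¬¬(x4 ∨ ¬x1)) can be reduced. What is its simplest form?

¬x1 ∧ ¬x4

¬¬¬x1 ∧ ¬(x4 ∧ x4 ∧ ¬¬(x4 ∨ ¬x1))
= ¬¬¬x1 ∧ ¬(x4 ∧ ¬¬(x4 ∨ ¬x1))   (idempotence)
= ¬¬¬x1 ∧ ¬(x4 ∧ (x4 ∨ ¬x1))   (double negation)
= ¬x1 ∧ ¬(x4 ∧ (x4 ∨ ¬x1))   (double negation)
= ¬x1 ∧ ¬x4   (absorption)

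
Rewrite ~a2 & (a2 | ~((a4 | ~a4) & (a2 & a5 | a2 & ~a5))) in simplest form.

~a2

~a2 & (a2 | ~((a4 | ~a4) & (a2 & a5 | a2 & ~a5)))
= ~a2 & (a2 | ~((a4 | ~a4) & a2))
= ~a2 & (a2 | ~a2)
= ~a2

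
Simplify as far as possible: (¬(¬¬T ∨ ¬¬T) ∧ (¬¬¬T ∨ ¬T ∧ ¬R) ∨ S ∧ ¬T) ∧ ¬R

¬T ∧ ¬R

(¬(¬¬T ∨ ¬¬T) ∧ (¬¬¬T ∨ ¬T ∧ ¬R) ∨ S ∧ ¬T) ∧ ¬R
= (¬(¬¬T ∨ ¬¬T) ∧ (¬T ∨ ¬T ∧ ¬R) ∨ S ∧ ¬T) ∧ ¬R   (double negation)
= (¬(¬¬T ∨ ¬¬T) ∧ ¬T ∨ S ∧ ¬T) ∧ ¬R   (absorption)
= (¬¬¬T ∧ ¬T ∨ S ∧ ¬T) ∧ ¬R   (idempotence)
= ¬T ∧ (¬¬¬T ∨ S) ∧ ¬R   (distribution)
= ¬T ∧ (¬T ∨ S) ∧ ¬R   (double negation)
= ¬T ∧ ¬R   (absorption)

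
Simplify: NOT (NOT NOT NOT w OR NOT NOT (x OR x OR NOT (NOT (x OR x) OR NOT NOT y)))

NOT (NOT NOT NOT w OR NOT NOT (x OR x OR NOT (NOT (x OR x) OR NOT NOT y)))
= NOT (NOT NOT NOT w OR NOT NOT (x OR x OR (x OR x) AND NOT y))   [De Morgan]
= NOT (NOT NOT NOT w OR NOT NOT (x OR x))   [absorption]
= NOT (NOT w OR NOT NOT (x OR x))   [double negation]
= NOT (NOT w OR NOT NOT x)   [idempotence]
= w AND NOT x   [De Morgan]

w AND NOT x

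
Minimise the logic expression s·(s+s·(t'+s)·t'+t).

s

s·(s+s·(t'+s)·t'+t)
= s·(s+s·t'+t)   (absorption)
= s·(s+t)   (absorption)
= s   (absorption)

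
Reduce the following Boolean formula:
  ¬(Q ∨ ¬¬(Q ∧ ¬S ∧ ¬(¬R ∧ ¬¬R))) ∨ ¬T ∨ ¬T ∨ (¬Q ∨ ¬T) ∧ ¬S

¬Q ∨ ¬T

¬(Q ∨ ¬¬(Q ∧ ¬S ∧ ¬(¬R ∧ ¬¬R))) ∨ ¬T ∨ ¬T ∨ (¬Q ∨ ¬T) ∧ ¬S
= ¬(Q ∨ Q ∧ ¬S ∧ ¬(¬R ∧ ¬¬R)) ∨ ¬T ∨ ¬T ∨ (¬Q ∨ ¬T) ∧ ¬S   — double negation
= ¬(Q ∨ Q ∧ ¬S ∧ (R ∨ ¬R)) ∨ ¬T ∨ ¬T ∨ (¬Q ∨ ¬T) ∧ ¬S   — De Morgan
= ¬(Q ∨ Q ∧ ¬S ∧ (R ∨ ¬R)) ∨ ¬T ∨ (¬Q ∨ ¬T) ∧ ¬S   — idempotence
= ¬(Q ∨ Q ∧ ¬S) ∨ ¬T ∨ (¬Q ∨ ¬T) ∧ ¬S   — complement / identity
= ¬Q ∨ ¬T ∨ (¬Q ∨ ¬T) ∧ ¬S   — absorption
= ¬Q ∨ ¬T   — absorption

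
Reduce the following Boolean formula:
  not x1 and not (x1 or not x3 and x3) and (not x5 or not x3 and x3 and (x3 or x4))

not x1 and not (x1 or not x3 and x3) and (not x5 or not x3 and x3 and (x3 or x4))
= not x1 and not (x1 or not x3 and x3) and (not x5 or not x3 and x3)   (absorption)
= not x1 and not x1 and (not x5 or not x3 and x3)   (complement / identity)
= not x1 and (not x5 or not x3 and x3)   (idempotence)
= not x1 and not x5   (complement / identity)

not x1 and not x5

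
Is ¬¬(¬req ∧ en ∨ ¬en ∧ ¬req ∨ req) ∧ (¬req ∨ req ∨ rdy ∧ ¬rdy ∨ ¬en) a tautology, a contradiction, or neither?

tautology

¬¬(¬req ∧ en ∨ ¬en ∧ ¬req ∨ req) ∧ (¬req ∨ req ∨ rdy ∧ ¬rdy ∨ ¬en)
= (¬req ∧ en ∨ ¬en ∧ ¬req ∨ req) ∧ (¬req ∨ req ∨ rdy ∧ ¬rdy ∨ ¬en)   — double negation
= (¬req ∨ req) ∧ (¬req ∨ req ∨ rdy ∧ ¬rdy ∨ ¬en)   — distribution
= (¬req ∨ req) ∧ (¬req ∨ req ∨ ¬en)   — complement / identity
= ¬req ∨ req   — absorption
= True   — complement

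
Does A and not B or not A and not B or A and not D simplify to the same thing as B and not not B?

No

E1: A and not B or not A and not B or A and not D
    = not B or A and not D   (distribution)
E2: B and not not B
    = B and B   (double negation)
    = B   (idempotence)
These differ: at A=0, B=1, D=0, E1 = 0 but E2 = 1.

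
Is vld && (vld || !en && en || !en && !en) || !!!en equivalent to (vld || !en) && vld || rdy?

No

E1: vld && (vld || !en && en || !en && !en) || !!!en
    = vld && (vld || !en) || !!!en
    = vld && (vld || !en) || !en
    = vld || !en
E2: (vld || !en) && vld || rdy
    = vld || rdy
These differ: at en=1, rdy=1, vld=0, E1 = 0 but E2 = 1.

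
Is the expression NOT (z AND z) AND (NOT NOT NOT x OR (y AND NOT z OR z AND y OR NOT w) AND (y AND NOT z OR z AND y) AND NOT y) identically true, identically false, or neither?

neither

NOT (z AND z) AND (NOT NOT NOT x OR (y AND NOT z OR z AND y OR NOT w) AND (y AND NOT z OR z AND y) AND NOT y)
= NOT (z AND z) AND (NOT NOT NOT x OR (y AND NOT z OR z AND y) AND NOT y)   [absorption]
= NOT z AND (NOT NOT NOT x OR (y AND NOT z OR z AND y) AND NOT y)   [idempotence]
= NOT z AND (NOT NOT NOT x OR y AND NOT y)   [distribution]
= NOT z AND (NOT x OR y AND NOT y)   [double negation]
= NOT z AND NOT x   [complement / identity]
This depends on x, z, so it is not a constant.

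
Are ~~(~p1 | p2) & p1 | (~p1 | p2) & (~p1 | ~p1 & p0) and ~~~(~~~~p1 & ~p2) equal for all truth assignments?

Yes

E1: ~~(~p1 | p2) & p1 | (~p1 | p2) & (~p1 | ~p1 & p0)
    = (~p1 | p2) & p1 | (~p1 | p2) & (~p1 | ~p1 & p0)   [double negation]
    = (~p1 | p2) & p1 | (~p1 | p2) & ~p1   [absorption]
    = ~p1 | p2   [distribution]
E2: ~~~(~~~~p1 & ~p2)
    = ~~~(~~p1 & ~p2)   [double negation]
    = ~~(~p1 | p2)   [De Morgan]
    = ~p1 | p2   [double negation]
Both reduce to ~p1 | p2, so they are equivalent.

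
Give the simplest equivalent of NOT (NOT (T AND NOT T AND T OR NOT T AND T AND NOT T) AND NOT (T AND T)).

NOT (NOT (T AND NOT T AND T OR NOT T AND T AND NOT T) AND NOT (T AND T))
= NOT (NOT (T AND NOT T) AND NOT (T AND T))   (distribution)
= T AND NOT T OR T AND T   (De Morgan)
= T   (distribution)

T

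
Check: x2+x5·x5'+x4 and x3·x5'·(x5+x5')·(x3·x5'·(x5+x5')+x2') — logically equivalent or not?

E1: x2+x5·x5'+x4
    = x2+x4   — complement / identity
E2: x3·x5'·(x5+x5')·(x3·x5'·(x5+x5')+x2')
    = x3·x5'·(x5+x5')   — absorption
    = x3·x5'   — complement / identity
These differ: at x2=1, x3=0, x4=1, x5=1, E1 = 1 but E2 = 0.

No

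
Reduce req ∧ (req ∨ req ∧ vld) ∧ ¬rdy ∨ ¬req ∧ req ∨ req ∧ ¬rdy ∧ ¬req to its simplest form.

req ∧ (req ∨ req ∧ vld) ∧ ¬rdy ∨ ¬req ∧ req ∨ req ∧ ¬rdy ∧ ¬req
= req ∧ (req ∨ req ∧ vld) ∧ ¬rdy ∨ req ∧ ¬rdy ∧ ¬req   [complement / identity]
= req ∧ req ∧ ¬rdy ∨ req ∧ ¬rdy ∧ ¬req   [absorption]
= req ∧ ¬rdy   [distribution]

req ∧ ¬rdy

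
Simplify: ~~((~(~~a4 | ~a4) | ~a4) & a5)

~~((~(~~a4 | ~a4) | ~a4) & a5)
= ~~((~a4 & a4 | ~a4) & a5)   — De Morgan
= (~a4 & a4 | ~a4) & a5   — double negation
= ~a4 & a5   — complement / identity

~a4 & a5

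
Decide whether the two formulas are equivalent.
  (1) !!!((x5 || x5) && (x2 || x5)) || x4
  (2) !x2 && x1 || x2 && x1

E1: !!!((x5 || x5) && (x2 || x5)) || x4
    = !((x5 || x5) && (x2 || x5)) || x4   (double negation)
    = !(x5 || x5 && x2) || x4   (distribution)
    = !x5 || x4   (absorption)
E2: !x2 && x1 || x2 && x1
    = x1   (distribution)
These differ: at x1=0, x2=0, x4=1, x5=0, E1 = 1 but E2 = 0.

No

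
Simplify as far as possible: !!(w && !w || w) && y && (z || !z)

!!(w && !w || w) && y && (z || !z)
= (w && !w || w) && y && (z || !z)
= (w && !w || w) && y
= w && y

w && y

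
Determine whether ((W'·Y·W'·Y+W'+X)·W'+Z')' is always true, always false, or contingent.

((W'·Y·W'·Y+W'+X)·W'+Z')'
= ((W'·Y+W'+X)·W'+Z')'
= ((W'+X)·W'+Z')'
= (W'+Z')'
= W·Z
This depends on W, Z, so it is not a constant.

contingent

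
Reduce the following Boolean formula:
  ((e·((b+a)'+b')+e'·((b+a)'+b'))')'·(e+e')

((e·((b+a)'+b')+e'·((b+a)'+b'))')'·(e+e')
= ((e·((b+a)'+b')+e'·((b+a)'+b'))')'   [complement / identity]
= (((b+a)'+b')')'   [distribution]
= ((b+a)·b)'   [De Morgan]
= b'   [absorption]

b'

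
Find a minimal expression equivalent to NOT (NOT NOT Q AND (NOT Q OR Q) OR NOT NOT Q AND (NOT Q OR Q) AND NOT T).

NOT (NOT NOT Q AND (NOT Q OR Q) OR NOT NOT Q AND (NOT Q OR Q) AND NOT T)
= NOT (NOT NOT Q AND (NOT Q OR Q))
= NOT NOT NOT Q
= NOT Q

NOT Q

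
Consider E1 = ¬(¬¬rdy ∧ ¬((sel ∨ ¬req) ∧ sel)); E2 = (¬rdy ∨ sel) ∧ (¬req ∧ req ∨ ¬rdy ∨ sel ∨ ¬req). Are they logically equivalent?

E1: ¬(¬¬rdy ∧ ¬((sel ∨ ¬req) ∧ sel))
    = ¬(¬¬rdy ∧ ¬sel)   [absorption]
    = ¬rdy ∨ sel   [De Morgan]
E2: (¬rdy ∨ sel) ∧ (¬req ∧ req ∨ ¬rdy ∨ sel ∨ ¬req)
    = (¬rdy ∨ sel) ∧ (¬rdy ∨ sel ∨ ¬req)   [complement / identity]
    = ¬rdy ∨ sel   [absorption]
Both reduce to ¬rdy ∨ sel, so they are equivalent.

Yes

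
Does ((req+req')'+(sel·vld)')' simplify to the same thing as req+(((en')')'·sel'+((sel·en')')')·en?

No

E1: ((req+req')'+(sel·vld)')'
    = (req+req')·sel·vld   (De Morgan)
    = sel·vld   (complement / identity)
E2: req+(((en')')'·sel'+((sel·en')')')·en
    = req+(en'·sel'+((sel·en')')')·en   (double negation)
    = req+(en'·sel'+sel·en')·en   (double negation)
    = req+en'·en   (distribution)
    = req   (complement / identity)
These differ: at en=0, req=1, sel=0, vld=0, E1 = 0 but E2 = 1.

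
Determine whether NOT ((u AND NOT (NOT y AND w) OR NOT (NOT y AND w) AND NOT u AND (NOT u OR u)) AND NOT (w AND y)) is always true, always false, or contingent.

NOT ((u AND NOT (NOT y AND w) OR NOT (NOT y AND w) AND NOT u AND (NOT u OR u)) AND NOT (w AND y))
= NOT ((u AND NOT (NOT y AND w) OR NOT (NOT y AND w) AND NOT u) AND NOT (w AND y))   (complement / identity)
= NOT (NOT (NOT y AND w) AND NOT (w AND y))   (distribution)
= NOT y AND w OR w AND y   (De Morgan)
= w   (distribution)
This depends on w, so it is not a constant.

contingent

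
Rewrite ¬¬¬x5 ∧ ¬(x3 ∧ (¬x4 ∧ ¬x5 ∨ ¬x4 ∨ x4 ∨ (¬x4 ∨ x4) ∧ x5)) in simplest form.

¬¬¬x5 ∧ ¬(x3 ∧ (¬x4 ∧ ¬x5 ∨ ¬x4 ∨ x4 ∨ (¬x4 ∨ x4) ∧ x5))
= ¬x5 ∧ ¬(x3 ∧ (¬x4 ∧ ¬x5 ∨ ¬x4 ∨ x4 ∨ (¬x4 ∨ x4) ∧ x5))   [double negation]
= ¬x5 ∧ ¬(x3 ∧ (¬x4 ∨ x4 ∨ (¬x4 ∨ x4) ∧ x5))   [absorption]
= ¬x5 ∧ ¬(x3 ∧ (¬x4 ∨ x4))   [absorption]
= ¬x5 ∧ ¬x3   [complement / identity]

¬x5 ∧ ¬x3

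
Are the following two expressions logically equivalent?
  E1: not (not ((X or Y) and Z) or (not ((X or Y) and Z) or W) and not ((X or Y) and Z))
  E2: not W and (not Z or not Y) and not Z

E1: not (not ((X or Y) and Z) or (not ((X or Y) and Z) or W) and not ((X or Y) and Z))
    = not (not ((X or Y) and Z) or not ((X or Y) and Z))
    = not not ((X or Y) and Z)
    = (X or Y) and Z
E2: not W and (not Z or not Y) and not Z
    = not W and not Z
These differ: at W=0, X=1, Y=1, Z=0, E1 = 0 but E2 = 1.

No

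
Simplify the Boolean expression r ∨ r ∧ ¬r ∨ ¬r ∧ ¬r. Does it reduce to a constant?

r ∨ r ∧ ¬r ∨ ¬r ∧ ¬r
= r ∨ ¬r   — distribution
= True   — complement

True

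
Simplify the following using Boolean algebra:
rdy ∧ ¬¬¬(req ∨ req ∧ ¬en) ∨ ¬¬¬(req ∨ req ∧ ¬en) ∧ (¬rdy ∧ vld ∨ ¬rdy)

rdy ∧ ¬¬¬(req ∨ req ∧ ¬en) ∨ ¬¬¬(req ∨ req ∧ ¬en) ∧ (¬rdy ∧ vld ∨ ¬rdy)
= rdy ∧ ¬¬¬(req ∨ req ∧ ¬en) ∨ ¬¬¬(req ∨ req ∧ ¬en) ∧ ¬rdy
= ¬¬¬(req ∨ req ∧ ¬en)
= ¬(req ∨ req ∧ ¬en)
= ¬req

¬req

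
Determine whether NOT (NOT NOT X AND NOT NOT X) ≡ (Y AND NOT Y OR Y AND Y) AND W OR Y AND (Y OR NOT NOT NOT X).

E1: NOT (NOT NOT X AND NOT NOT X)
    = NOT NOT NOT X   [idempotence]
    = NOT X   [double negation]
E2: (Y AND NOT Y OR Y AND Y) AND W OR Y AND (Y OR NOT NOT NOT X)
    = Y AND W OR Y AND (Y OR NOT NOT NOT X)   [distribution]
    = Y AND W OR Y AND (Y OR NOT X)   [double negation]
    = Y AND W OR Y   [absorption]
    = Y   [absorption]
These differ: at W=0, X=0, Y=0, E1 = 1 but E2 = 0.

No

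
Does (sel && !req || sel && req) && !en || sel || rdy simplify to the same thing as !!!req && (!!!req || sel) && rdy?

No

E1: (sel && !req || sel && req) && !en || sel || rdy
    = sel && !en || sel || rdy
    = sel || rdy
E2: !!!req && (!!!req || sel) && rdy
    = !!!req && rdy
    = !req && rdy
These differ: at en=0, rdy=1, req=1, sel=1, E1 = 1 but E2 = 0.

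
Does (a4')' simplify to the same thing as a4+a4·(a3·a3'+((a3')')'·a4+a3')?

Yes

E1: (a4')'
    = a4   (double negation)
E2: a4+a4·(a3·a3'+((a3')')'·a4+a3')
    = a4+a4·(a3·a3'+a3'·a4+a3')   (double negation)
    = a4+a4·(a3'·a4+a3')   (complement / identity)
    = a4+a4·a3'   (absorption)
    = a4   (absorption)
Both reduce to a4, so they are equivalent.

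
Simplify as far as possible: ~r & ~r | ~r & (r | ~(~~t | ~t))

~r

~r & ~r | ~r & (r | ~(~~t | ~t))
= ~r & ~r | ~r & (r | ~t & t)
= ~r & ~r | ~r & r
= (~r | r) & ~r
= ~r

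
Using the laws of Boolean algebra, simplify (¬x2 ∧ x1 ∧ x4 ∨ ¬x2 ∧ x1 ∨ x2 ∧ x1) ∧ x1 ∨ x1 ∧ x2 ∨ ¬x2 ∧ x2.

x1

(¬x2 ∧ x1 ∧ x4 ∨ ¬x2 ∧ x1 ∨ x2 ∧ x1) ∧ x1 ∨ x1 ∧ x2 ∨ ¬x2 ∧ x2
= (¬x2 ∧ x1 ∨ x2 ∧ x1) ∧ x1 ∨ x1 ∧ x2 ∨ ¬x2 ∧ x2
= x1 ∧ (¬x2 ∧ x1 ∨ x2 ∧ x1 ∨ x2) ∨ ¬x2 ∧ x2
= x1 ∧ (x1 ∨ x2) ∨ ¬x2 ∧ x2
= x1 ∨ ¬x2 ∧ x2
= x1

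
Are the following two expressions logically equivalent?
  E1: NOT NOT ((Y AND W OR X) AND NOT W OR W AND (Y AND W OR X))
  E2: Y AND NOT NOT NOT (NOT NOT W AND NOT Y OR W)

No

E1: NOT NOT ((Y AND W OR X) AND NOT W OR W AND (Y AND W OR X))
    = NOT NOT (Y AND W OR X)   (distribution)
    = Y AND W OR X   (double negation)
E2: Y AND NOT NOT NOT (NOT NOT W AND NOT Y OR W)
    = Y AND NOT NOT NOT (W AND NOT Y OR W)   (double negation)
    = Y AND NOT NOT NOT W   (absorption)
    = Y AND NOT W   (double negation)
These differ: at W=1, X=1, Y=1, E1 = 1 but E2 = 0.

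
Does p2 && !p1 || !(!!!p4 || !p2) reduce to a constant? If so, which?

no

p2 && !p1 || !(!!!p4 || !p2)
= p2 && !p1 || !(!p4 || !p2)   — double negation
= p2 && !p1 || p4 && p2   — De Morgan
= (!p1 || p4) && p2   — distribution
This depends on p1, p2, p4, so it is not a constant.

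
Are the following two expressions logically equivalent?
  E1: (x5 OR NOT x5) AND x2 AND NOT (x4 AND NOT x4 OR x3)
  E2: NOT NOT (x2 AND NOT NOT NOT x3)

Yes

E1: (x5 OR NOT x5) AND x2 AND NOT (x4 AND NOT x4 OR x3)
    = (x5 OR NOT x5) AND x2 AND NOT x3   — complement / identity
    = x2 AND NOT x3   — complement / identity
E2: NOT NOT (x2 AND NOT NOT NOT x3)
    = x2 AND NOT NOT NOT x3   — double negation
    = x2 AND NOT x3   — double negation
Both reduce to x2 AND NOT x3, so they are equivalent.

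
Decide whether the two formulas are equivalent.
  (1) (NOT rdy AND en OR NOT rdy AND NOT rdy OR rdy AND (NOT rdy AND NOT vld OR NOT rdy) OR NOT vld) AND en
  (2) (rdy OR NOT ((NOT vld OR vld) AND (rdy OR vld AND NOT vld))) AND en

E1: (NOT rdy AND en OR NOT rdy AND NOT rdy OR rdy AND (NOT rdy AND NOT vld OR NOT rdy) OR NOT vld) AND en
    = (NOT rdy AND en OR NOT rdy AND NOT rdy OR rdy AND NOT rdy OR NOT vld) AND en   (absorption)
    = (NOT rdy AND en OR NOT rdy OR NOT vld) AND en   (distribution)
    = (NOT rdy OR NOT vld) AND en   (absorption)
E2: (rdy OR NOT ((NOT vld OR vld) AND (rdy OR vld AND NOT vld))) AND en
    = (rdy OR NOT (rdy OR vld AND NOT vld)) AND en   (complement / identity)
    = (rdy OR NOT rdy) AND en   (complement / identity)
    = en   (complement / identity)
These differ: at en=1, rdy=1, vld=1, E1 = 0 but E2 = 1.

No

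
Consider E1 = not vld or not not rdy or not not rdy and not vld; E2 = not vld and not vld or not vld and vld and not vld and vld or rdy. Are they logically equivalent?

E1: not vld or not not rdy or not not rdy and not vld
    = not vld or not not rdy   (absorption)
    = not vld or rdy   (double negation)
E2: not vld and not vld or not vld and vld and not vld and vld or rdy
    = not vld and not vld or not vld and vld or rdy   (idempotence)
    = not vld or rdy   (distribution)
Both reduce to not vld or rdy, so they are equivalent.

Yes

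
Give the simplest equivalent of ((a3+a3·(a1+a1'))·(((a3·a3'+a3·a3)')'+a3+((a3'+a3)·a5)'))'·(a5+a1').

((a3+a3·(a1+a1'))·(((a3·a3'+a3·a3)')'+a3+((a3'+a3)·a5)'))'·(a5+a1')
= ((a3+a3·(a1+a1'))·(((a3·a3'+a3·a3)')'+a3+a5'))'·(a5+a1')   [complement / identity]
= ((a3+a3·(a1+a1'))·((a3')'+a3+a5'))'·(a5+a1')   [distribution]
= ((a3+a3)·((a3')'+a3+a5'))'·(a5+a1')   [complement / identity]
= ((a3+a3)·(a3+a3+a5'))'·(a5+a1')   [double negation]
= (a3+a3)'·(a5+a1')   [absorption]
= a3'·(a5+a1')   [idempotence]

a3'·(a5+a1')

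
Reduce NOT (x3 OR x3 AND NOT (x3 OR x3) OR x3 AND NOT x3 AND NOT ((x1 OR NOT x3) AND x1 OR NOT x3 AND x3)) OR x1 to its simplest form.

NOT x3 OR x1

NOT (x3 OR x3 AND NOT (x3 OR x3) OR x3 AND NOT x3 AND NOT ((x1 OR NOT x3) AND x1 OR NOT x3 AND x3)) OR x1
= NOT (x3 OR x3 AND NOT (x3 OR x3) OR x3 AND NOT x3 AND NOT (x1 OR NOT x3 AND x3)) OR x1   — absorption
= NOT (x3 OR x3 AND NOT x3 OR x3 AND NOT x3 AND NOT (x1 OR NOT x3 AND x3)) OR x1   — idempotence
= NOT (x3 OR x3 AND NOT x3 OR x3 AND NOT x3 AND NOT x1) OR x1   — complement / identity
= NOT (x3 OR x3 AND NOT x3) OR x1   — absorption
= NOT x3 OR x1   — complement / identity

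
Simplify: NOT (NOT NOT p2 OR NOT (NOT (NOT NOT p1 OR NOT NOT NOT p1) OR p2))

NOT (NOT NOT p2 OR NOT (NOT (NOT NOT p1 OR NOT NOT NOT p1) OR p2))
= NOT p2 AND (NOT (NOT NOT p1 OR NOT NOT NOT p1) OR p2)   (De Morgan)
= NOT p2 AND (NOT (NOT NOT p1 OR NOT p1) OR p2)   (double negation)
= NOT p2 AND (NOT p1 AND p1 OR p2)   (De Morgan)
= NOT p2 AND p2   (complement / identity)
= FALSE   (complement)

FALSE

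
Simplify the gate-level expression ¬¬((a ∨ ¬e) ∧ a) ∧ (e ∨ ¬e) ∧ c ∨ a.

a

¬¬((a ∨ ¬e) ∧ a) ∧ (e ∨ ¬e) ∧ c ∨ a
= (a ∨ ¬e) ∧ a ∧ (e ∨ ¬e) ∧ c ∨ a   [double negation]
= a ∧ (e ∨ ¬e) ∧ c ∨ a   [absorption]
= a ∧ c ∨ a   [complement / identity]
= a   [absorption]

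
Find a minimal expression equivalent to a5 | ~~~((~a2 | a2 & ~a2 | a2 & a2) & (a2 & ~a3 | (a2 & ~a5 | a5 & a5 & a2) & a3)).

a5 | ~~~((~a2 | a2 & ~a2 | a2 & a2) & (a2 & ~a3 | (a2 & ~a5 | a5 & a5 & a2) & a3))
= a5 | ~((~a2 | a2 & ~a2 | a2 & a2) & (a2 & ~a3 | (a2 & ~a5 | a5 & a5 & a2) & a3))   — double negation
= a5 | ~((~a2 | a2) & (a2 & ~a3 | (a2 & ~a5 | a5 & a5 & a2) & a3))   — distribution
= a5 | ~((~a2 | a2) & (a2 & ~a3 | (a2 & ~a5 | a5 & a2) & a3))   — idempotence
= a5 | ~((~a2 | a2) & (a2 & ~a3 | a2 & a3))   — distribution
= a5 | ~((~a2 | a2) & a2)   — distribution
= a5 | ~a2   — complement / identity

a5 | ~a2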